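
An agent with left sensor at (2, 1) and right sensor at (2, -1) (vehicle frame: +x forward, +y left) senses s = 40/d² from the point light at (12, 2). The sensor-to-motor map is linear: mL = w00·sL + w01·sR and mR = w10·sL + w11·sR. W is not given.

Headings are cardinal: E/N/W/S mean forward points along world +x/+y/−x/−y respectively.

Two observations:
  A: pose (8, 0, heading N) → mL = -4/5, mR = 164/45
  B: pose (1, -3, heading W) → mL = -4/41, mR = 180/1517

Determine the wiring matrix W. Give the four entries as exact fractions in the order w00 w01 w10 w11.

-1/2 0 -1/2 1

obs A: pose=(8,0,N) → sL=8/5, sR=40/9, mL=-4/5, mR=164/45
obs B: pose=(1,-3,W) → sL=8/41, sR=8/37, mL=-4/41, mR=180/1517
sensor matrix S = [[8/5, 40/9], [8/41, 8/37]]; det S = -35584/68265
solve [mL_A; mL_B] = S·[w00; w01] and [mR_A; mR_B] = S·[w10; w11]:
  w00 = -1/2, w01 = 0, w10 = -1/2, w11 = 1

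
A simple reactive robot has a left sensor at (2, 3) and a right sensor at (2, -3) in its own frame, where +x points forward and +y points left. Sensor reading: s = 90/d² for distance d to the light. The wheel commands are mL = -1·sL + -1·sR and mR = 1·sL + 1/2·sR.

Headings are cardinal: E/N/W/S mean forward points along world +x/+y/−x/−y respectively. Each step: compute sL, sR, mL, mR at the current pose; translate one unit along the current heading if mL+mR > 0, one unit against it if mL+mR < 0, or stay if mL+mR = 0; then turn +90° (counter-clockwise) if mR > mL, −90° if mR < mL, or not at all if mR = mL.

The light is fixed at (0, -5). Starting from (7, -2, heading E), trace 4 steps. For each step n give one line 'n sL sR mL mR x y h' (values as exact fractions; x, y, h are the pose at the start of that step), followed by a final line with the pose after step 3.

n=0: pose=(7,-2,E); sL=10/13, sR=10/9; mL=-220/117, mR=155/117; mL+mR=-5/9 → advance -1; mR−mL=125/39 → turn +1·90°
n=1: pose=(6,-2,N); sL=45/17, sR=45/53; mL=-3150/901, mR=5535/1802; mL+mR=-45/106 → advance -1; mR−mL=11835/1802 → turn +1·90°
n=2: pose=(6,-3,W); sL=90/17, sR=90/41; mL=-5220/697, mR=4455/697; mL+mR=-45/41 → advance -1; mR−mL=9675/697 → turn +1·90°
n=3: pose=(7,-3,S); sL=9/10, sR=45/8; mL=-261/40, mR=297/80; mL+mR=-45/16 → advance -1; mR−mL=819/80 → turn +1·90°

0 10/13 10/9 -220/117 155/117 7 -2 E
1 45/17 45/53 -3150/901 5535/1802 6 -2 N
2 90/17 90/41 -5220/697 4455/697 6 -3 W
3 9/10 45/8 -261/40 297/80 7 -3 S
final 7 -2 E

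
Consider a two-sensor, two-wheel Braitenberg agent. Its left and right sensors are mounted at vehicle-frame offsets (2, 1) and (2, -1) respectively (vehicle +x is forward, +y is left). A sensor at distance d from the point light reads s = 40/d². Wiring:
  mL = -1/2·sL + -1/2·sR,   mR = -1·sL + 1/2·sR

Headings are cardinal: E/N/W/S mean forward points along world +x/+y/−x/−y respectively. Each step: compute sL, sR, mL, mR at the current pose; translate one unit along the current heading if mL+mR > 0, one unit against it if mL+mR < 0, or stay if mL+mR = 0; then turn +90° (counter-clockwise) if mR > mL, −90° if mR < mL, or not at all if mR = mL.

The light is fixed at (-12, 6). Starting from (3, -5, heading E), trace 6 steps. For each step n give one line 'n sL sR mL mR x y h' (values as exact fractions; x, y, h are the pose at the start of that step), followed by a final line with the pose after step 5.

n=0: pose=(3,-5,E); sL=40/389, sR=40/433; mL=-16440/168437, mR=-9540/168437; mL+mR=-60/389 → advance -1; mR−mL=6900/168437 → turn +1·90°
n=1: pose=(2,-5,N); sL=4/25, sR=20/153; mL=-556/3825, mR=-362/3825; mL+mR=-6/25 → advance -1; mR−mL=194/3825 → turn +1·90°
n=2: pose=(2,-6,W); sL=40/313, sR=8/53; mL=-2312/16589, mR=-868/16589; mL+mR=-60/313 → advance -1; mR−mL=1444/16589 → turn +1·90°
n=3: pose=(3,-6,S); sL=10/113, sR=5/49; mL=-1055/11074, mR=-415/11074; mL+mR=-15/113 → advance -1; mR−mL=320/5537 → turn +1·90°
n=4: pose=(3,-5,E); sL=40/389, sR=40/433; mL=-16440/168437, mR=-9540/168437; mL+mR=-60/389 → advance -1; mR−mL=6900/168437 → turn +1·90°
n=5: pose=(2,-5,N); sL=4/25, sR=20/153; mL=-556/3825, mR=-362/3825; mL+mR=-6/25 → advance -1; mR−mL=194/3825 → turn +1·90°

0 40/389 40/433 -16440/168437 -9540/168437 3 -5 E
1 4/25 20/153 -556/3825 -362/3825 2 -5 N
2 40/313 8/53 -2312/16589 -868/16589 2 -6 W
3 10/113 5/49 -1055/11074 -415/11074 3 -6 S
4 40/389 40/433 -16440/168437 -9540/168437 3 -5 E
5 4/25 20/153 -556/3825 -362/3825 2 -5 N
final 2 -6 W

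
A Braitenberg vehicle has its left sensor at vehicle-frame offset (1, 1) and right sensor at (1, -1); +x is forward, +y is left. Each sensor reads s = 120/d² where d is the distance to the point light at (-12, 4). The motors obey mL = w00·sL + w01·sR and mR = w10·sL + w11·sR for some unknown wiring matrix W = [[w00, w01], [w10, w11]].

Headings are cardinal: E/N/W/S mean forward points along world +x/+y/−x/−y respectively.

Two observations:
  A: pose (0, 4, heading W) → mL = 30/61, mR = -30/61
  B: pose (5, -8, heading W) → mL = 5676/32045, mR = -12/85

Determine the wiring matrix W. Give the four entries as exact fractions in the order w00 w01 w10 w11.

-1/2 1 -1/2 0

obs A: pose=(0,4,W) → sL=60/61, sR=60/61, mL=30/61, mR=-30/61
obs B: pose=(5,-8,W) → sL=24/85, sR=120/377, mL=5676/32045, mR=-12/85
sensor matrix S = [[60/61, 60/61], [24/85, 120/377]]; det S = 13824/390949
solve [mL_A; mL_B] = S·[w00; w01] and [mR_A; mR_B] = S·[w10; w11]:
  w00 = -1/2, w01 = 1, w10 = -1/2, w11 = 0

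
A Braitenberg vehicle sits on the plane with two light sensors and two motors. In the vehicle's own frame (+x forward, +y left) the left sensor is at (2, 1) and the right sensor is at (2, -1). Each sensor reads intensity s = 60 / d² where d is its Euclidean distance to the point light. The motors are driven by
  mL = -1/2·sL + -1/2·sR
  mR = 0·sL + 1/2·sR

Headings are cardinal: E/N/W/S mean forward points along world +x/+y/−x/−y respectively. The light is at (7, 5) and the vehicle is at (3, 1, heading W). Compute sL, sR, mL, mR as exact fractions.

left sensor world pos  = (1, 0); dL² = 61
right sensor world pos = (1, 2); dR² = 45
sL = 60/61 = 60/61
sR = 60/45 = 4/3
mL = -1/2·sL + -1/2·sR = -212/183
mR = 0·sL + 1/2·sR = 2/3

60/61 4/3 -212/183 2/3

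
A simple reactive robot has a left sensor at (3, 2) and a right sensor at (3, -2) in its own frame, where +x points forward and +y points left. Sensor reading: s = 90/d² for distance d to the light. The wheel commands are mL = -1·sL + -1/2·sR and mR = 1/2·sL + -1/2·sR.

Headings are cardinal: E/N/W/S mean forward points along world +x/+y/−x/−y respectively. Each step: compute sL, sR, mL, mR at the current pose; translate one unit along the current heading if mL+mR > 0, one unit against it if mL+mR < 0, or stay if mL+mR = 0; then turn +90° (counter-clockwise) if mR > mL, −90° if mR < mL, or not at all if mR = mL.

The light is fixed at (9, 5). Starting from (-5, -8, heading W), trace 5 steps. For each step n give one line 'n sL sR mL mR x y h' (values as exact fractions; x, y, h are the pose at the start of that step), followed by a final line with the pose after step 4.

n=0: pose=(-5,-8,W); sL=45/257, sR=9/41; mL=-6003/21074, mR=-234/10537; mL+mR=-6471/21074 → advance -1; mR−mL=135/514 → turn +1·90°
n=1: pose=(-4,-8,S); sL=90/377, sR=90/481; mL=-4635/13949, mR=360/13949; mL+mR=-4275/13949 → advance -1; mR−mL=135/377 → turn +1·90°
n=2: pose=(-4,-7,E); sL=9/20, sR=45/148; mL=-891/1480, mR=27/370; mL+mR=-783/1480 → advance -1; mR−mL=27/40 → turn +1·90°
n=3: pose=(-5,-7,N); sL=90/337, sR=2/5; mL=-787/1685, mR=-112/1685; mL+mR=-899/1685 → advance -1; mR−mL=135/337 → turn +1·90°
n=4: pose=(-5,-8,W); sL=45/257, sR=9/41; mL=-6003/21074, mR=-234/10537; mL+mR=-6471/21074 → advance -1; mR−mL=135/514 → turn +1·90°

0 45/257 9/41 -6003/21074 -234/10537 -5 -8 W
1 90/377 90/481 -4635/13949 360/13949 -4 -8 S
2 9/20 45/148 -891/1480 27/370 -4 -7 E
3 90/337 2/5 -787/1685 -112/1685 -5 -7 N
4 45/257 9/41 -6003/21074 -234/10537 -5 -8 W
final -4 -8 S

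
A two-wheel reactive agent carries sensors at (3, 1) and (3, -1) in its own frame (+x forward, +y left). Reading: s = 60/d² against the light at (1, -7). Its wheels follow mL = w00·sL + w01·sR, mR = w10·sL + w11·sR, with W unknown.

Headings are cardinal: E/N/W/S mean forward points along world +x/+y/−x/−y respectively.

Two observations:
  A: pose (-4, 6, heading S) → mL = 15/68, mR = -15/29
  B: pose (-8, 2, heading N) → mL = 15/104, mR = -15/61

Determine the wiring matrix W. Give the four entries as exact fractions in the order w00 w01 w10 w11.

0 1/2 -1 0

obs A: pose=(-4,6,S) → sL=15/29, sR=15/34, mL=15/68, mR=-15/29
obs B: pose=(-8,2,N) → sL=15/61, sR=15/52, mL=15/104, mR=-15/61
sensor matrix S = [[15/29, 15/34], [15/61, 15/52]]; det S = 63675/1563796
solve [mL_A; mL_B] = S·[w00; w01] and [mR_A; mR_B] = S·[w10; w11]:
  w00 = 0, w01 = 1/2, w10 = -1, w11 = 0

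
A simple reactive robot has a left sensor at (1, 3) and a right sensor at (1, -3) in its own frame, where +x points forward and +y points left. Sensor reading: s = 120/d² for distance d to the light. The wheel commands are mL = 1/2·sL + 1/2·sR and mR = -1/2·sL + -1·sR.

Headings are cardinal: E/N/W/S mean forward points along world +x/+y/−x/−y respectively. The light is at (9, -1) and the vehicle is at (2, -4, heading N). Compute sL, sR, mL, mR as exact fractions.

left sensor world pos  = (-1, -3); dL² = 104
right sensor world pos = (5, -3); dR² = 20
sL = 120/104 = 15/13
sR = 120/20 = 6
mL = 1/2·sL + 1/2·sR = 93/26
mR = -1/2·sL + -1·sR = -171/26

15/13 6 93/26 -171/26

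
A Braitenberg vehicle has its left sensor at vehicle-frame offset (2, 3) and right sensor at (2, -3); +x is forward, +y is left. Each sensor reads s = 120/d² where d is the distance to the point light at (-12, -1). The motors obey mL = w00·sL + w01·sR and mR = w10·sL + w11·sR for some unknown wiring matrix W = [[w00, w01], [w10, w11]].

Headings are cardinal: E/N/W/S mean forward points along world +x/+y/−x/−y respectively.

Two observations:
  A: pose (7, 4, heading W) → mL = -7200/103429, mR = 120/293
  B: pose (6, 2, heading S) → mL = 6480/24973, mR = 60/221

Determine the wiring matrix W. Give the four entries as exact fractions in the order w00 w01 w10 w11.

-1 1 1 0

obs A: pose=(7,4,W) → sL=120/293, sR=120/353, mL=-7200/103429, mR=120/293
obs B: pose=(6,2,S) → sL=60/221, sR=60/113, mL=6480/24973, mR=60/221
sensor matrix S = [[120/293, 120/353], [60/221, 60/113]]; det S = 323308800/2582932417
solve [mL_A; mL_B] = S·[w00; w01] and [mR_A; mR_B] = S·[w10; w11]:
  w00 = -1, w01 = 1, w10 = 1, w11 = 0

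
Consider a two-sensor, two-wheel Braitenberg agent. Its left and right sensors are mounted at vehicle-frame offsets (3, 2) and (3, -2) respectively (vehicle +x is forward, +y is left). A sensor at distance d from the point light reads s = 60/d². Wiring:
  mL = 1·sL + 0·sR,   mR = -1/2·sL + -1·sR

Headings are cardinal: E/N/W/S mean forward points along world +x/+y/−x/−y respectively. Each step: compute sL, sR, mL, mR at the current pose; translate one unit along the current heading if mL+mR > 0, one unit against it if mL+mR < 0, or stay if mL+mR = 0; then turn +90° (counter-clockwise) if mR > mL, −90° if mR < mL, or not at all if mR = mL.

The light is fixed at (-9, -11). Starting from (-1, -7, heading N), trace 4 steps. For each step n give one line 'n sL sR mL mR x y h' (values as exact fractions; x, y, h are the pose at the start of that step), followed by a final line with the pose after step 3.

0 12/17 60/149 12/17 -1914/2533 -1 -7 N
1 30/73 30/61 30/73 -3105/4453 -1 -8 E
2 20/27 12/5 20/27 -374/135 -2 -8 S
3 3 15/13 3 -69/26 -2 -7 W
final -3 -7 N

n=0: pose=(-1,-7,N); sL=12/17, sR=60/149; mL=12/17, mR=-1914/2533; mL+mR=-126/2533 → advance -1; mR−mL=-3702/2533 → turn -1·90°
n=1: pose=(-1,-8,E); sL=30/73, sR=30/61; mL=30/73, mR=-3105/4453; mL+mR=-1275/4453 → advance -1; mR−mL=-4935/4453 → turn -1·90°
n=2: pose=(-2,-8,S); sL=20/27, sR=12/5; mL=20/27, mR=-374/135; mL+mR=-274/135 → advance -1; mR−mL=-158/45 → turn -1·90°
n=3: pose=(-2,-7,W); sL=3, sR=15/13; mL=3, mR=-69/26; mL+mR=9/26 → advance +1; mR−mL=-147/26 → turn -1·90°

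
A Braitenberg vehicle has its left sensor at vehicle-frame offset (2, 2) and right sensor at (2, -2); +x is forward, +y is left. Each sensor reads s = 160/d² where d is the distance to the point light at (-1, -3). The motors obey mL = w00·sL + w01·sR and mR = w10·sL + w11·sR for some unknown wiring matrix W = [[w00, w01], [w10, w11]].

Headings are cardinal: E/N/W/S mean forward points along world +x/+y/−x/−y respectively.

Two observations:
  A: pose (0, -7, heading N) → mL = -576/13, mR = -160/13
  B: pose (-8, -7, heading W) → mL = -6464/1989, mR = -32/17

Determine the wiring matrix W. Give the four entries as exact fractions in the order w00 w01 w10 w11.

-1 -1 0 -1

obs A: pose=(0,-7,N) → sL=32, sR=160/13, mL=-576/13, mR=-160/13
obs B: pose=(-8,-7,W) → sL=160/117, sR=32/17, mL=-6464/1989, mR=-32/17
sensor matrix S = [[32, 160/13], [160/117, 32/17]]; det S = 1122304/25857
solve [mL_A; mL_B] = S·[w00; w01] and [mR_A; mR_B] = S·[w10; w11]:
  w00 = -1, w01 = -1, w10 = 0, w11 = -1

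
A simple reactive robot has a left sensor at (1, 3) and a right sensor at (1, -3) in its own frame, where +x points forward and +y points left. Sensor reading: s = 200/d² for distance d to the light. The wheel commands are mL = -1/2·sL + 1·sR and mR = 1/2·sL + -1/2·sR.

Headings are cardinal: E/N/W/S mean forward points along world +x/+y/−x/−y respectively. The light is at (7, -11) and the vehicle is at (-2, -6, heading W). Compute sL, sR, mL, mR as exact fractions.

25/13 50/41 275/1066 375/1066

left sensor world pos  = (-3, -9); dL² = 104
right sensor world pos = (-3, -3); dR² = 164
sL = 200/104 = 25/13
sR = 200/164 = 50/41
mL = -1/2·sL + 1·sR = 275/1066
mR = 1/2·sL + -1/2·sR = 375/1066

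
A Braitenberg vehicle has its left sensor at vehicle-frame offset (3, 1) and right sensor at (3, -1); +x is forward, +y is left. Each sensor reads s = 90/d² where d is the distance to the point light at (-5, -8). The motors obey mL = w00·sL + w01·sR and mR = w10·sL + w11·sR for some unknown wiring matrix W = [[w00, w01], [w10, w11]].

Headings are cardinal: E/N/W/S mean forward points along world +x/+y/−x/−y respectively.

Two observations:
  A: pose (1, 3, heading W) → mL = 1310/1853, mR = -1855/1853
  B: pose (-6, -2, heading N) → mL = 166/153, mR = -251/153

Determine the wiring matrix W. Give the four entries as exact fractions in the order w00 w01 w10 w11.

obs A: pose=(1,3,W) → sL=90/109, sR=10/17, mL=1310/1853, mR=-1855/1853
obs B: pose=(-6,-2,N) → sL=18/17, sR=10/9, mL=166/153, mR=-251/153
sensor matrix S = [[90/109, 10/17], [18/17, 10/9]]; det S = 9280/31501
solve [mL_A; mL_B] = S·[w00; w01] and [mR_A; mR_B] = S·[w10; w11]:
  w00 = 1/2, w01 = 1/2, w10 = -1/2, w11 = -1

1/2 1/2 -1/2 -1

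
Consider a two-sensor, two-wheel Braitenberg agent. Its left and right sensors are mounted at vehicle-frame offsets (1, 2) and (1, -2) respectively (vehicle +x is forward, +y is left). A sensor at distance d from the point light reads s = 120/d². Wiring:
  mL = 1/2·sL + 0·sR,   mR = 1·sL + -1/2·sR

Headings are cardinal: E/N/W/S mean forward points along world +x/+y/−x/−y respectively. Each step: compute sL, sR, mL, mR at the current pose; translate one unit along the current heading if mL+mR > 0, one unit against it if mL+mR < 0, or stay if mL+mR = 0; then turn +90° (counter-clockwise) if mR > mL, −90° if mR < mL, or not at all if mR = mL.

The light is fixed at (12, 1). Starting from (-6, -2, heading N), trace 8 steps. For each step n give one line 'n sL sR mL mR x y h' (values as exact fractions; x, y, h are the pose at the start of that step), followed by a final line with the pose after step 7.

n=0: pose=(-6,-2,N); sL=30/101, sR=6/13; mL=15/101, mR=87/1313; mL+mR=282/1313 → advance +1; mR−mL=-108/1313 → turn -1·90°
n=1: pose=(-6,-1,E); sL=120/289, sR=24/61; mL=60/289, mR=3852/17629; mL+mR=7512/17629 → advance +1; mR−mL=192/17629 → turn +1·90°
n=2: pose=(-5,-1,N); sL=60/181, sR=60/113; mL=30/181, mR=1350/20453; mL+mR=4740/20453 → advance +1; mR−mL=-2040/20453 → turn -1·90°
n=3: pose=(-5,0,E); sL=120/257, sR=24/53; mL=60/257, mR=3276/13621; mL+mR=6456/13621 → advance +1; mR−mL=96/13621 → turn +1·90°
n=4: pose=(-4,0,N); sL=10/27, sR=30/49; mL=5/27, mR=85/1323; mL+mR=110/441 → advance +1; mR−mL=-160/1323 → turn -1·90°
n=5: pose=(-4,1,E); sL=120/229, sR=120/229; mL=60/229, mR=60/229; mL+mR=120/229 → advance +1; mR−mL=0 → turn +0·90°
n=6: pose=(-3,1,E); sL=3/5, sR=3/5; mL=3/10, mR=3/10; mL+mR=3/5 → advance +1; mR−mL=0 → turn +0·90°
n=7: pose=(-2,1,E); sL=120/173, sR=120/173; mL=60/173, mR=60/173; mL+mR=120/173 → advance +1; mR−mL=0 → turn +0·90°

0 30/101 6/13 15/101 87/1313 -6 -2 N
1 120/289 24/61 60/289 3852/17629 -6 -1 E
2 60/181 60/113 30/181 1350/20453 -5 -1 N
3 120/257 24/53 60/257 3276/13621 -5 0 E
4 10/27 30/49 5/27 85/1323 -4 0 N
5 120/229 120/229 60/229 60/229 -4 1 E
6 3/5 3/5 3/10 3/10 -3 1 E
7 120/173 120/173 60/173 60/173 -2 1 E
final -1 1 E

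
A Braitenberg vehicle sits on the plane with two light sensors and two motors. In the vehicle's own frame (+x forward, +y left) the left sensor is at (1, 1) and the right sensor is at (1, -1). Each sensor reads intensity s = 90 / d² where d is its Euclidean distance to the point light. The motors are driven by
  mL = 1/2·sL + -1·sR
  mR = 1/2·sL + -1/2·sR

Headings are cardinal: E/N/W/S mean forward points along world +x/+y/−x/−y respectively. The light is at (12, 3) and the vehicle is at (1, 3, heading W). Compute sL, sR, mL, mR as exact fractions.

18/29 18/29 -9/29 0

left sensor world pos  = (0, 2); dL² = 145
right sensor world pos = (0, 4); dR² = 145
sL = 90/145 = 18/29
sR = 90/145 = 18/29
mL = 1/2·sL + -1·sR = -9/29
mR = 1/2·sL + -1/2·sR = 0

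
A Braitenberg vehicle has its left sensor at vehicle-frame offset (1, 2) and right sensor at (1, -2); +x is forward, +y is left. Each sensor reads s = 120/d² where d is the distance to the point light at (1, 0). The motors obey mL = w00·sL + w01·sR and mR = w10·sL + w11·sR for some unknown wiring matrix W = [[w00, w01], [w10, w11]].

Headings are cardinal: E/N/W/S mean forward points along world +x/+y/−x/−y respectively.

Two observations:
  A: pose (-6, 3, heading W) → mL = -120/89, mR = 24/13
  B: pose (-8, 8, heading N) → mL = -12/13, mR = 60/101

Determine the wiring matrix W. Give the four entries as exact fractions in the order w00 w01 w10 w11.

obs A: pose=(-6,3,W) → sL=24/13, sR=120/89, mL=-120/89, mR=24/13
obs B: pose=(-8,8,N) → sL=60/101, sR=12/13, mL=-12/13, mR=60/101
sensor matrix S = [[24/13, 120/89], [60/101, 12/13]]; det S = 1372032/1519141
solve [mL_A; mL_B] = S·[w00; w01] and [mR_A; mR_B] = S·[w10; w11]:
  w00 = 0, w01 = -1, w10 = 1, w11 = 0

0 -1 1 0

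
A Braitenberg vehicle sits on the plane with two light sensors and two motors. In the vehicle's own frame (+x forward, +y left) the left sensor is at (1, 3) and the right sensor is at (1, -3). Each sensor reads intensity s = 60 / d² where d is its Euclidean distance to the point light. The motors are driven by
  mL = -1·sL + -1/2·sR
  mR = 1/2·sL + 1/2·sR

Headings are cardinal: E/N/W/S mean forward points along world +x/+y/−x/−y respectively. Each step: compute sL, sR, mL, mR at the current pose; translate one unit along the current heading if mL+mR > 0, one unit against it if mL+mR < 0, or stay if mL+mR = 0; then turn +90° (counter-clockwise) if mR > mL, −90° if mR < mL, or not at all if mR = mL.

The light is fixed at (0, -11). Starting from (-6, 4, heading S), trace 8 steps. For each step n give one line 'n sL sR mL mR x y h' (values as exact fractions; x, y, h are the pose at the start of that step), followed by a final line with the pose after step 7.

n=0: pose=(-6,4,S); sL=12/41, sR=60/277; mL=-4554/11357, mR=2892/11357; mL+mR=-6/41 → advance -1; mR−mL=7446/11357 → turn +1·90°
n=1: pose=(-6,5,E); sL=30/193, sR=30/97; mL=-5805/18721, mR=4350/18721; mL+mR=-15/193 → advance -1; mR−mL=10155/18721 → turn +1·90°
n=2: pose=(-7,5,N); sL=60/389, sR=12/61; mL=-5994/23729, mR=4164/23729; mL+mR=-30/389 → advance -1; mR−mL=10158/23729 → turn +1·90°
n=3: pose=(-7,4,W); sL=15/52, sR=15/97; mL=-1845/5044, mR=2235/10088; mL+mR=-15/104 → advance -1; mR−mL=5925/10088 → turn +1·90°
n=4: pose=(-6,4,S); sL=12/41, sR=60/277; mL=-4554/11357, mR=2892/11357; mL+mR=-6/41 → advance -1; mR−mL=7446/11357 → turn +1·90°
n=5: pose=(-6,5,E); sL=30/193, sR=30/97; mL=-5805/18721, mR=4350/18721; mL+mR=-15/193 → advance -1; mR−mL=10155/18721 → turn +1·90°
n=6: pose=(-7,5,N); sL=60/389, sR=12/61; mL=-5994/23729, mR=4164/23729; mL+mR=-30/389 → advance -1; mR−mL=10158/23729 → turn +1·90°
n=7: pose=(-7,4,W); sL=15/52, sR=15/97; mL=-1845/5044, mR=2235/10088; mL+mR=-15/104 → advance -1; mR−mL=5925/10088 → turn +1·90°

0 12/41 60/277 -4554/11357 2892/11357 -6 4 S
1 30/193 30/97 -5805/18721 4350/18721 -6 5 E
2 60/389 12/61 -5994/23729 4164/23729 -7 5 N
3 15/52 15/97 -1845/5044 2235/10088 -7 4 W
4 12/41 60/277 -4554/11357 2892/11357 -6 4 S
5 30/193 30/97 -5805/18721 4350/18721 -6 5 E
6 60/389 12/61 -5994/23729 4164/23729 -7 5 N
7 15/52 15/97 -1845/5044 2235/10088 -7 4 W
final -6 4 S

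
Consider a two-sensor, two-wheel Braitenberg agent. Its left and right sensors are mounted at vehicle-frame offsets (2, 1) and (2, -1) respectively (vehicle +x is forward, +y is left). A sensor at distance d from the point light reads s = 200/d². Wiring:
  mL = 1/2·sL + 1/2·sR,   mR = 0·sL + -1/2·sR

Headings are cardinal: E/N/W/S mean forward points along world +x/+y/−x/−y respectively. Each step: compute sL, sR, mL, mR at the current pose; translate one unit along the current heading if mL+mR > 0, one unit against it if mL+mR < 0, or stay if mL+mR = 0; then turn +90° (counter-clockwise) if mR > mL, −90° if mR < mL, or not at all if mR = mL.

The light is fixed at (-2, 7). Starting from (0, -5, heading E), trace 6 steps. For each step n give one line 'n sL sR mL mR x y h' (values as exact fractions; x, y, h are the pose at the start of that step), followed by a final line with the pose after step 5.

0 200/137 40/37 6440/5069 -20/37 0 -5 E
1 50/53 1 103/106 -1/2 1 -5 S
2 200/197 40/29 6840/5713 -20/29 1 -6 W
3 100/61 20/13 1260/793 -10/13 0 -6 N
4 200/137 40/37 6440/5069 -20/37 0 -5 E
5 50/53 1 103/106 -1/2 1 -5 S
final 1 -6 W

n=0: pose=(0,-5,E); sL=200/137, sR=40/37; mL=6440/5069, mR=-20/37; mL+mR=100/137 → advance +1; mR−mL=-9180/5069 → turn -1·90°
n=1: pose=(1,-5,S); sL=50/53, sR=1; mL=103/106, mR=-1/2; mL+mR=25/53 → advance +1; mR−mL=-78/53 → turn -1·90°
n=2: pose=(1,-6,W); sL=200/197, sR=40/29; mL=6840/5713, mR=-20/29; mL+mR=100/197 → advance +1; mR−mL=-10780/5713 → turn -1·90°
n=3: pose=(0,-6,N); sL=100/61, sR=20/13; mL=1260/793, mR=-10/13; mL+mR=50/61 → advance +1; mR−mL=-1870/793 → turn -1·90°
n=4: pose=(0,-5,E); sL=200/137, sR=40/37; mL=6440/5069, mR=-20/37; mL+mR=100/137 → advance +1; mR−mL=-9180/5069 → turn -1·90°
n=5: pose=(1,-5,S); sL=50/53, sR=1; mL=103/106, mR=-1/2; mL+mR=25/53 → advance +1; mR−mL=-78/53 → turn -1·90°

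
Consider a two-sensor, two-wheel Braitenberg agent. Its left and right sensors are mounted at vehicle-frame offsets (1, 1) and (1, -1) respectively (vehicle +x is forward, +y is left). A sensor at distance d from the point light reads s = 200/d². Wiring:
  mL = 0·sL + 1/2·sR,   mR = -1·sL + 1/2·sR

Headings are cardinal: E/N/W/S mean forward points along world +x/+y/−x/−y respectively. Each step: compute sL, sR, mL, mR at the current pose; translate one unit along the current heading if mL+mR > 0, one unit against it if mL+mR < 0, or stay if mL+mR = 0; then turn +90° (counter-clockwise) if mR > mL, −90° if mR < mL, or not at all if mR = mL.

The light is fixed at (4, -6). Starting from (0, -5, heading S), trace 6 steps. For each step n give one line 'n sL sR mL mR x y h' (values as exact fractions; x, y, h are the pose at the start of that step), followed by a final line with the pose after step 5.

n=0: pose=(0,-5,S); sL=200/9, sR=8; mL=4, mR=-164/9; mL+mR=-128/9 → advance -1; mR−mL=-200/9 → turn -1·90°
n=1: pose=(0,-4,W); sL=100/13, sR=100/17; mL=50/17, mR=-1050/221; mL+mR=-400/221 → advance -1; mR−mL=-100/13 → turn -1·90°
n=2: pose=(1,-4,N); sL=8, sR=200/13; mL=100/13, mR=-4/13; mL+mR=96/13 → advance +1; mR−mL=-8 → turn -1·90°
n=3: pose=(1,-3,E); sL=10, sR=25; mL=25/2, mR=5/2; mL+mR=15 → advance +1; mR−mL=-10 → turn -1·90°
n=4: pose=(2,-3,S); sL=40, sR=200/13; mL=100/13, mR=-420/13; mL+mR=-320/13 → advance -1; mR−mL=-40 → turn -1·90°
n=5: pose=(2,-2,W); sL=100/9, sR=100/17; mL=50/17, mR=-1250/153; mL+mR=-800/153 → advance -1; mR−mL=-100/9 → turn -1·90°

0 200/9 8 4 -164/9 0 -5 S
1 100/13 100/17 50/17 -1050/221 0 -4 W
2 8 200/13 100/13 -4/13 1 -4 N
3 10 25 25/2 5/2 1 -3 E
4 40 200/13 100/13 -420/13 2 -3 S
5 100/9 100/17 50/17 -1250/153 2 -2 W
final 3 -2 N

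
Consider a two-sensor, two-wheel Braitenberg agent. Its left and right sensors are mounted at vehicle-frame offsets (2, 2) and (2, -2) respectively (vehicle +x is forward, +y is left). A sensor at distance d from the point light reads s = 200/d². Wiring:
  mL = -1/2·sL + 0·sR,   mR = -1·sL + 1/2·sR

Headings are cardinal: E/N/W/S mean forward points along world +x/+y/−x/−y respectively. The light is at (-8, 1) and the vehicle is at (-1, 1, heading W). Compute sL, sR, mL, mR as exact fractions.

200/29 200/29 -100/29 -100/29

left sensor world pos  = (-3, -1); dL² = 29
right sensor world pos = (-3, 3); dR² = 29
sL = 200/29 = 200/29
sR = 200/29 = 200/29
mL = -1/2·sL + 0·sR = -100/29
mR = -1·sL + 1/2·sR = -100/29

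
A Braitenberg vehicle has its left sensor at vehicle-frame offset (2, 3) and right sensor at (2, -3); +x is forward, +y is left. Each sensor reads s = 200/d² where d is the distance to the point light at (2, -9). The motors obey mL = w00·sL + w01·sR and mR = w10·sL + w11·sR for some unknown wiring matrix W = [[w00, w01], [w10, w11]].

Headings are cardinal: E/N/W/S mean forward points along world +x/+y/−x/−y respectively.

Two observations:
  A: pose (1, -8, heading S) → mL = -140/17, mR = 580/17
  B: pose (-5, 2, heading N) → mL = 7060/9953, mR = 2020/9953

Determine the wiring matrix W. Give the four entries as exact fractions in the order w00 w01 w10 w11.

obs A: pose=(1,-8,S) → sL=40, sR=200/17, mL=-140/17, mR=580/17
obs B: pose=(-5,2,N) → sL=200/269, sR=40/37, mL=7060/9953, mR=2020/9953
sensor matrix S = [[40, 200/17], [200/269, 40/37]]; det S = 5836800/169201
solve [mL_A; mL_B] = S·[w00; w01] and [mR_A; mR_B] = S·[w10; w11]:
  w00 = -1/2, w01 = 1, w10 = 1, w11 = -1/2

-1/2 1 1 -1/2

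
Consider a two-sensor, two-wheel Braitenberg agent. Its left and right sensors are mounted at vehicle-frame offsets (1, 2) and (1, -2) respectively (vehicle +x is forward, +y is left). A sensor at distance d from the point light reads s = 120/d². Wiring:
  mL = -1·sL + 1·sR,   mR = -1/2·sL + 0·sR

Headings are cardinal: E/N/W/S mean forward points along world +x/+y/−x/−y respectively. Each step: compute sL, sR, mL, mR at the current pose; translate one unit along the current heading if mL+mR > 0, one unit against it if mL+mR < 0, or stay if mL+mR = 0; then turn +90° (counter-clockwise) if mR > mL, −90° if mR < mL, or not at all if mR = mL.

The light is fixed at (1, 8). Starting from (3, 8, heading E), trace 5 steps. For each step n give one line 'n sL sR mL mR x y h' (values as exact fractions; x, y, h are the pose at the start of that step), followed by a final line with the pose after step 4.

n=0: pose=(3,8,E); sL=120/13, sR=120/13; mL=0, mR=-60/13; mL+mR=-60/13 → advance -1; mR−mL=-60/13 → turn -1·90°
n=1: pose=(2,8,S); sL=12, sR=60; mL=48, mR=-6; mL+mR=42 → advance +1; mR−mL=-54 → turn -1·90°
n=2: pose=(2,7,W); sL=40/3, sR=120; mL=320/3, mR=-20/3; mL+mR=100 → advance +1; mR−mL=-340/3 → turn -1·90°
n=3: pose=(1,7,N); sL=30, sR=30; mL=0, mR=-15; mL+mR=-15 → advance -1; mR−mL=-15 → turn -1·90°
n=4: pose=(1,6,E); sL=120, sR=120/17; mL=-1920/17, mR=-60; mL+mR=-2940/17 → advance -1; mR−mL=900/17 → turn +1·90°

0 120/13 120/13 0 -60/13 3 8 E
1 12 60 48 -6 2 8 S
2 40/3 120 320/3 -20/3 2 7 W
3 30 30 0 -15 1 7 N
4 120 120/17 -1920/17 -60 1 6 E
final 0 6 N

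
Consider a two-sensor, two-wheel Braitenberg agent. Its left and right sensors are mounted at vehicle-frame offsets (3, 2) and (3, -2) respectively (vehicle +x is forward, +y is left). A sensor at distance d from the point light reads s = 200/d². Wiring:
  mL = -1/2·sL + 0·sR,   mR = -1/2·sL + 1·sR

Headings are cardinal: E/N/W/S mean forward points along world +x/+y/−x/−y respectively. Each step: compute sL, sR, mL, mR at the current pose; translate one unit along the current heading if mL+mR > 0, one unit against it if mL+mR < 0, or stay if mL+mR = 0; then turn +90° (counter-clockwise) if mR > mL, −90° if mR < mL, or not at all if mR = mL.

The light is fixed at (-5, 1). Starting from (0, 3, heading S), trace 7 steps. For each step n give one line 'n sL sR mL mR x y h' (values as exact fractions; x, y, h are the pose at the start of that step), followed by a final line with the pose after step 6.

0 4 20 -2 18 0 3 S
1 200/73 40/13 -100/73 1620/949 0 2 E
2 25/4 5/2 -25/8 -5/8 1 2 N
3 200/13 200/13 -100/13 100/13 1 1 W
4 200/73 8 -100/73 484/73 1 1 S
5 100/41 20/9 -50/41 370/369 1 0 E
6 200/13 200/53 -100/13 -2700/689 0 0 N
final 0 -1 W

n=0: pose=(0,3,S); sL=4, sR=20; mL=-2, mR=18; mL+mR=16 → advance +1; mR−mL=20 → turn +1·90°
n=1: pose=(0,2,E); sL=200/73, sR=40/13; mL=-100/73, mR=1620/949; mL+mR=320/949 → advance +1; mR−mL=40/13 → turn +1·90°
n=2: pose=(1,2,N); sL=25/4, sR=5/2; mL=-25/8, mR=-5/8; mL+mR=-15/4 → advance -1; mR−mL=5/2 → turn +1·90°
n=3: pose=(1,1,W); sL=200/13, sR=200/13; mL=-100/13, mR=100/13; mL+mR=0 → advance +0; mR−mL=200/13 → turn +1·90°
n=4: pose=(1,1,S); sL=200/73, sR=8; mL=-100/73, mR=484/73; mL+mR=384/73 → advance +1; mR−mL=8 → turn +1·90°
n=5: pose=(1,0,E); sL=100/41, sR=20/9; mL=-50/41, mR=370/369; mL+mR=-80/369 → advance -1; mR−mL=20/9 → turn +1·90°
n=6: pose=(0,0,N); sL=200/13, sR=200/53; mL=-100/13, mR=-2700/689; mL+mR=-8000/689 → advance -1; mR−mL=200/53 → turn +1·90°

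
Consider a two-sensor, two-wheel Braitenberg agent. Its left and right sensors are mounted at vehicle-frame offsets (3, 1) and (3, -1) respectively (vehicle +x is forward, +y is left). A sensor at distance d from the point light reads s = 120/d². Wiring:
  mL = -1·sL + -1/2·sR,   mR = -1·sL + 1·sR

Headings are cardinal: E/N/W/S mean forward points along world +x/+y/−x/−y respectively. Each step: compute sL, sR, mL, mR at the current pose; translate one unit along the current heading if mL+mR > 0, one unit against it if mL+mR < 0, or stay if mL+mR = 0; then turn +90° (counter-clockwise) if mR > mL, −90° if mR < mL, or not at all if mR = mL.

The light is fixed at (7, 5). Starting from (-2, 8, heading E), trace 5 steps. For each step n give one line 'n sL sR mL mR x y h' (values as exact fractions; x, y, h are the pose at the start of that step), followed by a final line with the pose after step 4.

n=0: pose=(-2,8,E); sL=30/13, sR=3; mL=-99/26, mR=9/13; mL+mR=-81/26 → advance -1; mR−mL=9/2 → turn +1·90°
n=1: pose=(-3,8,N); sL=120/157, sR=40/39; mL=-7820/6123, mR=1600/6123; mL+mR=-6220/6123 → advance -1; mR−mL=20/13 → turn +1·90°
n=2: pose=(-3,7,W); sL=12/17, sR=60/89; mL=-1578/1513, mR=-48/1513; mL+mR=-1626/1513 → advance -1; mR−mL=90/89 → turn +1·90°
n=3: pose=(-2,7,S); sL=24/13, sR=120/101; mL=-3204/1313, mR=-864/1313; mL+mR=-4068/1313 → advance -1; mR−mL=180/101 → turn +1·90°
n=4: pose=(-2,8,E); sL=30/13, sR=3; mL=-99/26, mR=9/13; mL+mR=-81/26 → advance -1; mR−mL=9/2 → turn +1·90°

0 30/13 3 -99/26 9/13 -2 8 E
1 120/157 40/39 -7820/6123 1600/6123 -3 8 N
2 12/17 60/89 -1578/1513 -48/1513 -3 7 W
3 24/13 120/101 -3204/1313 -864/1313 -2 7 S
4 30/13 3 -99/26 9/13 -2 8 E
final -3 8 N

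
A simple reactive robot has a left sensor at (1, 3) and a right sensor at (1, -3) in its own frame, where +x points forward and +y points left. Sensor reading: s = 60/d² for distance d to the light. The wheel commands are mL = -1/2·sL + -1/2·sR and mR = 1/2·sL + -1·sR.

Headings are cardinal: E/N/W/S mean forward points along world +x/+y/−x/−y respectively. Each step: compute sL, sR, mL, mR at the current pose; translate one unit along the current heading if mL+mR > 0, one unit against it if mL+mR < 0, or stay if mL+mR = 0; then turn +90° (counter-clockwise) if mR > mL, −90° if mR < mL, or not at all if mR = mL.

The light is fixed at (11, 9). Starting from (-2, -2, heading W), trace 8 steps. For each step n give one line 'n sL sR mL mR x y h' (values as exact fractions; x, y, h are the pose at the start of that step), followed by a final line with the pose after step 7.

n=0: pose=(-2,-2,W); sL=15/98, sR=3/13; mL=-489/2548, mR=-393/2548; mL+mR=-9/26 → advance -1; mR−mL=24/637 → turn +1·90°
n=1: pose=(-1,-2,S); sL=4/15, sR=20/123; mL=-44/205, mR=-6/205; mL+mR=-10/41 → advance -1; mR−mL=38/205 → turn +1·90°
n=2: pose=(-1,-1,E); sL=6/17, sR=6/29; mL=-138/493, mR=-15/493; mL+mR=-9/29 → advance -1; mR−mL=123/493 → turn +1·90°
n=3: pose=(-2,-1,N); sL=60/337, sR=60/181; mL=-15540/60997, mR=-14790/60997; mL+mR=-90/181 → advance -1; mR−mL=750/60997 → turn +1·90°
n=4: pose=(-2,-2,W); sL=15/98, sR=3/13; mL=-489/2548, mR=-393/2548; mL+mR=-9/26 → advance -1; mR−mL=24/637 → turn +1·90°
n=5: pose=(-1,-2,S); sL=4/15, sR=20/123; mL=-44/205, mR=-6/205; mL+mR=-10/41 → advance -1; mR−mL=38/205 → turn +1·90°
n=6: pose=(-1,-1,E); sL=6/17, sR=6/29; mL=-138/493, mR=-15/493; mL+mR=-9/29 → advance -1; mR−mL=123/493 → turn +1·90°
n=7: pose=(-2,-1,N); sL=60/337, sR=60/181; mL=-15540/60997, mR=-14790/60997; mL+mR=-90/181 → advance -1; mR−mL=750/60997 → turn +1·90°

0 15/98 3/13 -489/2548 -393/2548 -2 -2 W
1 4/15 20/123 -44/205 -6/205 -1 -2 S
2 6/17 6/29 -138/493 -15/493 -1 -1 E
3 60/337 60/181 -15540/60997 -14790/60997 -2 -1 N
4 15/98 3/13 -489/2548 -393/2548 -2 -2 W
5 4/15 20/123 -44/205 -6/205 -1 -2 S
6 6/17 6/29 -138/493 -15/493 -1 -1 E
7 60/337 60/181 -15540/60997 -14790/60997 -2 -1 N
final -2 -2 W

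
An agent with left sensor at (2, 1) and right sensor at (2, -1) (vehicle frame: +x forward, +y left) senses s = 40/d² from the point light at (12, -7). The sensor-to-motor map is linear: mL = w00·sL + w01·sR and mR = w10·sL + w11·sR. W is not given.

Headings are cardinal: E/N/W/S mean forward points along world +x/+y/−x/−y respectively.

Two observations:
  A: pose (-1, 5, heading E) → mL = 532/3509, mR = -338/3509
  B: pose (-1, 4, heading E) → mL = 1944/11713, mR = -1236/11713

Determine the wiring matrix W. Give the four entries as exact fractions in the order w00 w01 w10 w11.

obs A: pose=(-1,5,E) → sL=4/29, sR=20/121, mL=532/3509, mR=-338/3509
obs B: pose=(-1,4,E) → sL=8/53, sR=40/221, mL=1944/11713, mR=-1236/11713
sensor matrix S = [[4/29, 20/121], [8/53, 40/221]]; det S = 640/41100917
solve [mL_A; mL_B] = S·[w00; w01] and [mR_A; mR_B] = S·[w10; w11]:
  w00 = 1/2, w01 = 1/2, w10 = 1/2, w11 = -1

1/2 1/2 1/2 -1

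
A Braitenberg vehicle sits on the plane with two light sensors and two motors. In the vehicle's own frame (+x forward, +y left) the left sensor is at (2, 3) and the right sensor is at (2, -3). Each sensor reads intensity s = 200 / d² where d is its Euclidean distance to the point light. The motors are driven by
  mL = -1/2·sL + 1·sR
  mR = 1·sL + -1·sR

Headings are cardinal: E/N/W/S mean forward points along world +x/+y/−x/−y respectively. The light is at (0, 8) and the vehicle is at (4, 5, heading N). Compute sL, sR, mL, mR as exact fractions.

100 4 -46 96

left sensor world pos  = (1, 7); dL² = 2
right sensor world pos = (7, 7); dR² = 50
sL = 200/2 = 100
sR = 200/50 = 4
mL = -1/2·sL + 1·sR = -46
mR = 1·sL + -1·sR = 96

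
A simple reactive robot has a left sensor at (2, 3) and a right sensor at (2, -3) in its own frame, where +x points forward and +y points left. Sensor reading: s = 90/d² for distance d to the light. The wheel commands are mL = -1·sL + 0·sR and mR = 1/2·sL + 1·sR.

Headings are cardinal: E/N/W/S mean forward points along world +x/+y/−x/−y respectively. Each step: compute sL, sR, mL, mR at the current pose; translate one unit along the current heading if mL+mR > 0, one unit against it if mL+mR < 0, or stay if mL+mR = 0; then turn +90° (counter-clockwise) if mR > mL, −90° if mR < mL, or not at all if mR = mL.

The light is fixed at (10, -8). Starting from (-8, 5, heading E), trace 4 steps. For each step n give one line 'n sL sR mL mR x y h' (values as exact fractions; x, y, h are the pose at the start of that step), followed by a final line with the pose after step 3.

0 45/256 45/178 -45/256 15525/45568 -8 5 E
1 18/125 90/421 -18/125 15039/52625 -7 5 N
2 45/241 9/65 -45/241 7263/31330 -7 6 W
3 10/41 2/13 -10/41 147/533 -8 6 S
final -8 5 E

n=0: pose=(-8,5,E); sL=45/256, sR=45/178; mL=-45/256, mR=15525/45568; mL+mR=7515/45568 → advance +1; mR−mL=23535/45568 → turn +1·90°
n=1: pose=(-7,5,N); sL=18/125, sR=90/421; mL=-18/125, mR=15039/52625; mL+mR=7461/52625 → advance +1; mR−mL=22617/52625 → turn +1·90°
n=2: pose=(-7,6,W); sL=45/241, sR=9/65; mL=-45/241, mR=7263/31330; mL+mR=1413/31330 → advance +1; mR−mL=13113/31330 → turn +1·90°
n=3: pose=(-8,6,S); sL=10/41, sR=2/13; mL=-10/41, mR=147/533; mL+mR=17/533 → advance +1; mR−mL=277/533 → turn +1·90°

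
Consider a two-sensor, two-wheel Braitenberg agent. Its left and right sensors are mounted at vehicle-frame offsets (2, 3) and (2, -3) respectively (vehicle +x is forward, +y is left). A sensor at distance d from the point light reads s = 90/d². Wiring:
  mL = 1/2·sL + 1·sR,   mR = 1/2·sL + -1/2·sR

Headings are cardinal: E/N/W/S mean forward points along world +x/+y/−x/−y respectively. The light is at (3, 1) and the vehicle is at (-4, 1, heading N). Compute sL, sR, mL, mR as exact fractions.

45/52 9/2 513/104 -189/104

left sensor world pos  = (-7, 3); dL² = 104
right sensor world pos = (-1, 3); dR² = 20
sL = 90/104 = 45/52
sR = 90/20 = 9/2
mL = 1/2·sL + 1·sR = 513/104
mR = 1/2·sL + -1/2·sR = -189/104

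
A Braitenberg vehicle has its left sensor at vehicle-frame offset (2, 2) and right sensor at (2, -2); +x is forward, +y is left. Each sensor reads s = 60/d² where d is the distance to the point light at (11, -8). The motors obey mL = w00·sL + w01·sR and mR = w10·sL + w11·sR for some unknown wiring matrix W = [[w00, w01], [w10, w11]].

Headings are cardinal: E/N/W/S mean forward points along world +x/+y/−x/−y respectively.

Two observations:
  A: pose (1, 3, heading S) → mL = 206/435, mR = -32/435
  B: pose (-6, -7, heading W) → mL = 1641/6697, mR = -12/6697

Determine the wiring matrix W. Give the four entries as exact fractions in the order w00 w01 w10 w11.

obs A: pose=(1,3,S) → sL=12/29, sR=4/15, mL=206/435, mR=-32/435
obs B: pose=(-6,-7,W) → sL=30/181, sR=6/37, mL=1641/6697, mR=-12/6697
sensor matrix S = [[12/29, 4/15], [30/181, 6/37]]; det S = 4448/194213
solve [mL_A; mL_B] = S·[w00; w01] and [mR_A; mR_B] = S·[w10; w11]:
  w00 = 1/2, w01 = 1, w10 = -1/2, w11 = 1/2

1/2 1 -1/2 1/2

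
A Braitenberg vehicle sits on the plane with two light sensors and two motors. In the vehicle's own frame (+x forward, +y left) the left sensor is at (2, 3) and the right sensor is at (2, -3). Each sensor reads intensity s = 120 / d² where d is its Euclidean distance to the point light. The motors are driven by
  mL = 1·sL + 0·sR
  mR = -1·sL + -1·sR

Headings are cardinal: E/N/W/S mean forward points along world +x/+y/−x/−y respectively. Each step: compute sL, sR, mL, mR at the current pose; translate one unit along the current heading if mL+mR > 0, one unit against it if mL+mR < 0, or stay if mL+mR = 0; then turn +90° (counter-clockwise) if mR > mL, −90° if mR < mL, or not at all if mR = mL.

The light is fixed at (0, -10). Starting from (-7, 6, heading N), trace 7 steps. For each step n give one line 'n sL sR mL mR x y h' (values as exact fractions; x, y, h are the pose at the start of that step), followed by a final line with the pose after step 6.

n=0: pose=(-7,6,N); sL=15/53, sR=6/17; mL=15/53, mR=-573/901; mL+mR=-6/17 → advance -1; mR−mL=-828/901 → turn -1·90°
n=1: pose=(-7,5,E); sL=120/349, sR=120/169; mL=120/349, mR=-62160/58981; mL+mR=-120/169 → advance -1; mR−mL=-82440/58981 → turn -1·90°
n=2: pose=(-8,5,S); sL=60/97, sR=12/29; mL=60/97, mR=-2904/2813; mL+mR=-12/29 → advance -1; mR−mL=-4644/2813 → turn -1·90°
n=3: pose=(-8,6,W); sL=120/269, sR=120/461; mL=120/269, mR=-87600/124009; mL+mR=-120/461 → advance -1; mR−mL=-142920/124009 → turn -1·90°
n=4: pose=(-7,6,N); sL=15/53, sR=6/17; mL=15/53, mR=-573/901; mL+mR=-6/17 → advance -1; mR−mL=-828/901 → turn -1·90°
n=5: pose=(-7,5,E); sL=120/349, sR=120/169; mL=120/349, mR=-62160/58981; mL+mR=-120/169 → advance -1; mR−mL=-82440/58981 → turn -1·90°
n=6: pose=(-8,5,S); sL=60/97, sR=12/29; mL=60/97, mR=-2904/2813; mL+mR=-12/29 → advance -1; mR−mL=-4644/2813 → turn -1·90°

0 15/53 6/17 15/53 -573/901 -7 6 N
1 120/349 120/169 120/349 -62160/58981 -7 5 E
2 60/97 12/29 60/97 -2904/2813 -8 5 S
3 120/269 120/461 120/269 -87600/124009 -8 6 W
4 15/53 6/17 15/53 -573/901 -7 6 N
5 120/349 120/169 120/349 -62160/58981 -7 5 E
6 60/97 12/29 60/97 -2904/2813 -8 5 S
final -8 6 W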